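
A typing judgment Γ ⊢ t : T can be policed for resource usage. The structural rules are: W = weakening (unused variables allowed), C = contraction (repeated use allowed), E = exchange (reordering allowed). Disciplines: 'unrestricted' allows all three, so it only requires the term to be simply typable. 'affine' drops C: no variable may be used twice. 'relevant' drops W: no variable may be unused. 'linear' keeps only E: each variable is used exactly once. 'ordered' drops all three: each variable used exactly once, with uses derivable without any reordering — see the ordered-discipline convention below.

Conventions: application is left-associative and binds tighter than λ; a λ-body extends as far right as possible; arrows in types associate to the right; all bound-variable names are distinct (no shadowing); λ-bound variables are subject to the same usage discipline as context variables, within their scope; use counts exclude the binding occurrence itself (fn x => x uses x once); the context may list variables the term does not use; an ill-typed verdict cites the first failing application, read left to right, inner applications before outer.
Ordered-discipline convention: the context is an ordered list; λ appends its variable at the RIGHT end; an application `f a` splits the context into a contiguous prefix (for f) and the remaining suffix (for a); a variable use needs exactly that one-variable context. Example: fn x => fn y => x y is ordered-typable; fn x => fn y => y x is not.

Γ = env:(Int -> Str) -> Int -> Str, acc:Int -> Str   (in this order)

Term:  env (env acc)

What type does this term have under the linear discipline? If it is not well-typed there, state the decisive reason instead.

not well-typed under linear — needs contraction — env ×2
counts: env: 2; acc: 1
uses in reading order: env, env, acc
typing: ✓ — Int -> Str
summary: ordered ✗; linear ✗; affine ✗; relevant ✓; unrestricted ✓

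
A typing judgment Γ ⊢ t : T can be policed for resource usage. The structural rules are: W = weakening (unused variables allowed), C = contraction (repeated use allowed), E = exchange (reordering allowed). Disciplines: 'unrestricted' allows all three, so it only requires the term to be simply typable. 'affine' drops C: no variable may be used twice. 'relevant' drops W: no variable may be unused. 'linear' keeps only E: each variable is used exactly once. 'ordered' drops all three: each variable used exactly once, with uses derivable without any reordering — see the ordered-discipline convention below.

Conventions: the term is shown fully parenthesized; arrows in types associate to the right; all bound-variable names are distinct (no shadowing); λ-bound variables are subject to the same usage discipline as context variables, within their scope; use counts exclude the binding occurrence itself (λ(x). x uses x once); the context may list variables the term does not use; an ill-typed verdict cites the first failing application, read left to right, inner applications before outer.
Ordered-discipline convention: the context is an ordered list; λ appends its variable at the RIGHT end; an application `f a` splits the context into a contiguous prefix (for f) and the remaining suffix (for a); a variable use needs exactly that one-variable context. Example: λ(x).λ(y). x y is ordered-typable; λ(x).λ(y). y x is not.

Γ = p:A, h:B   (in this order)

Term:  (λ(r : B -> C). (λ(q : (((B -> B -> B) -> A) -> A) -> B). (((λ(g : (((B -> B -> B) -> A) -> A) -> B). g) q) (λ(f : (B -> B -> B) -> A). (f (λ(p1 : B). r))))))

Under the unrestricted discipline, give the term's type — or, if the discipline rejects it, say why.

not well-typed under unrestricted — a type mismatch blocks all five
usage: p: 0×; h: 0×; r (λ-bound): 1×; q (λ-bound): 1×; g (λ-bound): 1×; f (λ-bound): 1×; p1 (λ-bound): 0×
order of uses: g, q, f, r
typing: ill-typed: an argument B -> B -> C mismatches the expected B -> B -> B
summary: ordered ✗, linear ✗, affine ✗, relevant ✗, unrestricted ✗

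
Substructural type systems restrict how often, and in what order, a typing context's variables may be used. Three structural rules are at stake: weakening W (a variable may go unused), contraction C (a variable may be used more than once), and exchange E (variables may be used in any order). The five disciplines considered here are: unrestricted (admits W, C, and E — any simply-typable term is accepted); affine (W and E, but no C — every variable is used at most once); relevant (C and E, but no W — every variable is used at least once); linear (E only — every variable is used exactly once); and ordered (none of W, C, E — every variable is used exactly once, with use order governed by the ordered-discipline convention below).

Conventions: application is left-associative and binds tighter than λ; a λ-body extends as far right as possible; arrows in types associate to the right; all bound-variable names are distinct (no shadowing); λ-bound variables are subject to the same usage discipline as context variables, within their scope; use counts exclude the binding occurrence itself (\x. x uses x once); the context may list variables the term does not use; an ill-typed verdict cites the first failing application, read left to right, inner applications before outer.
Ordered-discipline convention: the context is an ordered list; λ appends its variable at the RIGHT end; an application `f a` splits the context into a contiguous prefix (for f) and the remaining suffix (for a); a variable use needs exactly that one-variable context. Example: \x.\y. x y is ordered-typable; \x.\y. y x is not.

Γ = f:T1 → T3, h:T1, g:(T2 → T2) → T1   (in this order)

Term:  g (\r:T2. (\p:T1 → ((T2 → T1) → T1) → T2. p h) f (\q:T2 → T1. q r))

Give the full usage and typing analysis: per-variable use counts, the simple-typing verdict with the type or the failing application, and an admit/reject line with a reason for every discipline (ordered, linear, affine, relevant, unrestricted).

variable uses: f=1; h=1; g=1; r (λ-bound)=1; p (λ-bound)=1; q (λ-bound)=1
order of uses: g, p, h, f, q, r
typing: ill-typed: an application expects T1 → ((T2 → T1) → T1) → T2 but receives T1 → T3
ordered: ✗, not simply typable
linear: ✗, fails simple typing
affine: ✗, a type mismatch blocks all five
relevant: ✗, the type mismatch rejects it
unrestricted: ✗, not simply typable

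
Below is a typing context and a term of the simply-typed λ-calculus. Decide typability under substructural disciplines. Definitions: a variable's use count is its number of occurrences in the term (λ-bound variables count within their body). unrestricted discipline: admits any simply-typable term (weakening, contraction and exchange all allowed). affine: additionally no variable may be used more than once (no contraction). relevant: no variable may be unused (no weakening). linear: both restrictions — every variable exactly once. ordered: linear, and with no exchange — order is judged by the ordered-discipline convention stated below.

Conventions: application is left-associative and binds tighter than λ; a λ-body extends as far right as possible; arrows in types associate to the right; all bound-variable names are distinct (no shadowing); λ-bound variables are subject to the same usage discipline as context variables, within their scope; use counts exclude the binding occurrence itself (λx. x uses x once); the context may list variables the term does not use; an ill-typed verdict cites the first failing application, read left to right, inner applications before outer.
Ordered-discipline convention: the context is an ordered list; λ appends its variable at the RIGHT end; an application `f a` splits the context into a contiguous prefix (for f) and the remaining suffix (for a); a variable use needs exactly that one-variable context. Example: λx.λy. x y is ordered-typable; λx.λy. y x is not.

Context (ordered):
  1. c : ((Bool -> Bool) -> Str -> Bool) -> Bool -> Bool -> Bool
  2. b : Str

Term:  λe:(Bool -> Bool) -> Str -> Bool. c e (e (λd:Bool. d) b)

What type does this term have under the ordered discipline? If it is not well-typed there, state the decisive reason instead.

not well-typed under ordered — needs contraction — e ×2
use counts: c=1, b=1, e (λ-bound)=2, d (λ-bound)=1
left-to-right use order: c, e, e, d, b
typing: well-typed at ((Bool -> Bool) -> Str -> Bool) -> Bool -> Bool
summary: ordered ✗; linear ✗; affine ✗; relevant ✓; unrestricted ✓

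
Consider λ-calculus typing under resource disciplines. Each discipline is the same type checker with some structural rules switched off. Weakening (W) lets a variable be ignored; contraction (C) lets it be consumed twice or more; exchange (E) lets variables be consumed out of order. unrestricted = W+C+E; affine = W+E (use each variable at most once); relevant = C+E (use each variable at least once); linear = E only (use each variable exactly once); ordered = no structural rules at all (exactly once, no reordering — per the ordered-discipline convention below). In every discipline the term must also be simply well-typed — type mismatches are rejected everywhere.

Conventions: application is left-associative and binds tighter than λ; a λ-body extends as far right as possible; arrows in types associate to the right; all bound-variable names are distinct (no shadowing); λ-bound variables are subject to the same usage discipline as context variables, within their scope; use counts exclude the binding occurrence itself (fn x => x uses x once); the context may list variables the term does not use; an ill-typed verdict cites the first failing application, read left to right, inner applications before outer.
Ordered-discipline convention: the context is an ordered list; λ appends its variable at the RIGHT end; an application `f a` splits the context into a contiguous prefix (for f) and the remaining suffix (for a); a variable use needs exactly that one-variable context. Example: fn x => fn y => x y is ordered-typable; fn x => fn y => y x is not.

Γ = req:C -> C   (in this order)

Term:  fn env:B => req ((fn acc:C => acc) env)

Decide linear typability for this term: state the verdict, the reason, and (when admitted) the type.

no — a type mismatch blocks all five
usage: req: 1; env (bound): 1; acc (bound): 1
left-to-right use order: req, acc, env
typing: ill-typed: an argument B mismatches the expected C
per-discipline verdicts: ordered ✗; linear ✗; affine ✗; relevant ✗; unrestricted ✗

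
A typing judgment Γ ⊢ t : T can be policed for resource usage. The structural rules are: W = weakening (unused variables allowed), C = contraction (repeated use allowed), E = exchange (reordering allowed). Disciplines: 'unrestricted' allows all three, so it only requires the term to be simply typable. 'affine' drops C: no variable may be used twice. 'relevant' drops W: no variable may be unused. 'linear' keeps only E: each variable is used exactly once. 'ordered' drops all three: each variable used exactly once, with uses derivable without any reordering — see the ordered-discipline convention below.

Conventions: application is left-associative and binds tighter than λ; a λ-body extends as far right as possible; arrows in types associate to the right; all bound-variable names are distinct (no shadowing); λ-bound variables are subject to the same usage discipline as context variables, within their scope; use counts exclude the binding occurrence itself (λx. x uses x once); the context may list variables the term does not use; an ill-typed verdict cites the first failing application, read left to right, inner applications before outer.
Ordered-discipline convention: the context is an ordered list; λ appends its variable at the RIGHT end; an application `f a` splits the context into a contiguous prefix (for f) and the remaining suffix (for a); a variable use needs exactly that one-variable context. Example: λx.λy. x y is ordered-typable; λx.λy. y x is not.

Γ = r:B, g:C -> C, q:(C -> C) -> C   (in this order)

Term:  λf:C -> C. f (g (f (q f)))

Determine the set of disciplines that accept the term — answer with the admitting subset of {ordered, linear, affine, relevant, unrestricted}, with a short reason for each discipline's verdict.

admitting disciplines: unrestricted
usage: r ×0; g ×1; q ×1; f (bound) ×3
left-to-right use order: f, g, f, q, f
typing: well-typed at (C -> C) -> C
ordered ✗ (needs contraction — f ×3; r never used (weakening))
linear ✗ (needs contraction — f ×3; r never used (weakening))
affine ✗ (needs contraction — f ×3)
relevant ✗ (r never used (weakening))
unrestricted ✓ (typability at (C -> C) -> C is all that's needed)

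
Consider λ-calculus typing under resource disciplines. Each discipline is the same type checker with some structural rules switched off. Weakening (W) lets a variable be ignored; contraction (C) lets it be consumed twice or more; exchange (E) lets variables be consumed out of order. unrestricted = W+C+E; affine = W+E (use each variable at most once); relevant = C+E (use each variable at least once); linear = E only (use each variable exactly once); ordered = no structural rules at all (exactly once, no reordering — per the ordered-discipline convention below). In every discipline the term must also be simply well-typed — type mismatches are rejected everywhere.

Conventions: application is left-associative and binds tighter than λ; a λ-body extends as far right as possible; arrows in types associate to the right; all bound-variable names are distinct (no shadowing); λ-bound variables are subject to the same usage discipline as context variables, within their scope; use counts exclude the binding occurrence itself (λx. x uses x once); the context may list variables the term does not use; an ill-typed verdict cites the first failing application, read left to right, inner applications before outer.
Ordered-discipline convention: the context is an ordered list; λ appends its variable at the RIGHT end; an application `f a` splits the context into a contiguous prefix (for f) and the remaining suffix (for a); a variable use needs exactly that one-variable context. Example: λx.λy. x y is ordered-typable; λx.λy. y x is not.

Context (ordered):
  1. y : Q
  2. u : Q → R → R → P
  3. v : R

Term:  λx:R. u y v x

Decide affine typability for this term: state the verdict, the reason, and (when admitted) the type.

yes — at most one use each (y, u, v, x); term : R → P
usage: y: 1; u: 1; v: 1; x [bound]: 1
left-to-right use order: u, y, v, x
typing: ✓ — R → P
across the five disciplines: ordered ✗ · linear ✓ · affine ✓ · relevant ✓ · unrestricted ✓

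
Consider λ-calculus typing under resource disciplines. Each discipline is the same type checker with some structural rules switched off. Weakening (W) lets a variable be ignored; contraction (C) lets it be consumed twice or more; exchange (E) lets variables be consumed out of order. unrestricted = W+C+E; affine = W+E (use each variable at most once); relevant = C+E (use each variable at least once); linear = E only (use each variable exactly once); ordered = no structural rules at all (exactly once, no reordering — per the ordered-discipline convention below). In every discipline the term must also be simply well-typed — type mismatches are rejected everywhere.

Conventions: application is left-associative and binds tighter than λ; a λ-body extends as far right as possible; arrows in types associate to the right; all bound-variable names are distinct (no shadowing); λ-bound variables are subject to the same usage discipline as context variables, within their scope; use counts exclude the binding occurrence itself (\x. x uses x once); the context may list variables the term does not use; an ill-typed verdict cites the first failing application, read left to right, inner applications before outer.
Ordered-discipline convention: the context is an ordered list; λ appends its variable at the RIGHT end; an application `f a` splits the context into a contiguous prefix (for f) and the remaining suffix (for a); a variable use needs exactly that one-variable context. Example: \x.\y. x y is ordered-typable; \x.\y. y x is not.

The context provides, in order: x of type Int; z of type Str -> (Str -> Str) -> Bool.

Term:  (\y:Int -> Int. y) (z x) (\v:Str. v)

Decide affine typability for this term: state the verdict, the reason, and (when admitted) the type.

no — the type mismatch rejects it
usage: x: 1×; z: 1×; y (λ-bound): 1×; v (λ-bound): 1×
use order (left to right): y, z, x, v
typing: ill-typed: an argument Int mismatches the expected Str
all disciplines: ordered ✗ · linear ✗ · affine ✗ · relevant ✗ · unrestricted ✗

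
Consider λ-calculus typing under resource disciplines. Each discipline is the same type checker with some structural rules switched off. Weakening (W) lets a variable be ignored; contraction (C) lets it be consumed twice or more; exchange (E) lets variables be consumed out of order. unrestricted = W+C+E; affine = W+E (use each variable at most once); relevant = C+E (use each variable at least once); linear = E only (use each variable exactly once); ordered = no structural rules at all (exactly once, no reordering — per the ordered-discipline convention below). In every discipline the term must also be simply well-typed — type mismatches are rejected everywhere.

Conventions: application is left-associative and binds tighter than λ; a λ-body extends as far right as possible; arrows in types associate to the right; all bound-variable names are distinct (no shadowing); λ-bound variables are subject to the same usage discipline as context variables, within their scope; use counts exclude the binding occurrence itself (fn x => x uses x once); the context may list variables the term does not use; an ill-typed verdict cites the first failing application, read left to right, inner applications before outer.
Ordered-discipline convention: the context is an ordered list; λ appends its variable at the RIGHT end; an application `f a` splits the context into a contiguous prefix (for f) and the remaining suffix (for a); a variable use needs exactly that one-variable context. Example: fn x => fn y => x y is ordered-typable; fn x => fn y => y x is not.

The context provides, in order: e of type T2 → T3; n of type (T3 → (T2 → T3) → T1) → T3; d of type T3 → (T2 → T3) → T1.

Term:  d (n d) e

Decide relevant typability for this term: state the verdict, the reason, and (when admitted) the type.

yes — none of e, n, d goes unused; term : T1
variable uses: e=1, n=1, d=2
use order (left to right): d, n, d, e
typing: the term checks, with type T1
across the five disciplines: ordered ✗; linear ✗; affine ✗; relevant ✓; unrestricted ✓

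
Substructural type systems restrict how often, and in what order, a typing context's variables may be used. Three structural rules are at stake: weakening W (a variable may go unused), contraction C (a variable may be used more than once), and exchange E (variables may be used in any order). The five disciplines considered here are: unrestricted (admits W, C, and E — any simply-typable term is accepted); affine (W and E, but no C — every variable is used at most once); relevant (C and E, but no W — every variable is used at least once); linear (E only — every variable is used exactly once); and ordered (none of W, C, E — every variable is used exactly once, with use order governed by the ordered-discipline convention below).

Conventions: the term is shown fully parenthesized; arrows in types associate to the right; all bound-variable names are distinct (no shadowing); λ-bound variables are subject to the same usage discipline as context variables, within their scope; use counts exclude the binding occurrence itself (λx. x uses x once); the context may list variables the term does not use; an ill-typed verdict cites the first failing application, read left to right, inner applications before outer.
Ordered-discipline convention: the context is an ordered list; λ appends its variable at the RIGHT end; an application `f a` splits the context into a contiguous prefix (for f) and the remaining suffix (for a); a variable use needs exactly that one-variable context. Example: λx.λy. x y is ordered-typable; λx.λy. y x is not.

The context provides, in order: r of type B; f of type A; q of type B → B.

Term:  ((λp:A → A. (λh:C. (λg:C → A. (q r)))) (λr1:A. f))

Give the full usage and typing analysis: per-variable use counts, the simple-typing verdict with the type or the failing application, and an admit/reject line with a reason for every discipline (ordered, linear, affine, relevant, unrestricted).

variable uses: r: 1; f: 1; q: 1; p [bound]: 0; h [bound]: 0; g [bound]: 0; r1 [bound]: 0
left-to-right use order: q, r, f
typing: the term checks, with type C → (C → A) → B
ordered: ✗ — p, h, g, r1 left unused
linear: ✗ — p, h, g, r1 left unused
affine: ✓ — none of r, f, q, p, h, g, r1 used more than once
relevant: ✗ — p, h, g, r1 left unused
unrestricted: ✓ — well-typed at C → (C → A) → B; no restrictions here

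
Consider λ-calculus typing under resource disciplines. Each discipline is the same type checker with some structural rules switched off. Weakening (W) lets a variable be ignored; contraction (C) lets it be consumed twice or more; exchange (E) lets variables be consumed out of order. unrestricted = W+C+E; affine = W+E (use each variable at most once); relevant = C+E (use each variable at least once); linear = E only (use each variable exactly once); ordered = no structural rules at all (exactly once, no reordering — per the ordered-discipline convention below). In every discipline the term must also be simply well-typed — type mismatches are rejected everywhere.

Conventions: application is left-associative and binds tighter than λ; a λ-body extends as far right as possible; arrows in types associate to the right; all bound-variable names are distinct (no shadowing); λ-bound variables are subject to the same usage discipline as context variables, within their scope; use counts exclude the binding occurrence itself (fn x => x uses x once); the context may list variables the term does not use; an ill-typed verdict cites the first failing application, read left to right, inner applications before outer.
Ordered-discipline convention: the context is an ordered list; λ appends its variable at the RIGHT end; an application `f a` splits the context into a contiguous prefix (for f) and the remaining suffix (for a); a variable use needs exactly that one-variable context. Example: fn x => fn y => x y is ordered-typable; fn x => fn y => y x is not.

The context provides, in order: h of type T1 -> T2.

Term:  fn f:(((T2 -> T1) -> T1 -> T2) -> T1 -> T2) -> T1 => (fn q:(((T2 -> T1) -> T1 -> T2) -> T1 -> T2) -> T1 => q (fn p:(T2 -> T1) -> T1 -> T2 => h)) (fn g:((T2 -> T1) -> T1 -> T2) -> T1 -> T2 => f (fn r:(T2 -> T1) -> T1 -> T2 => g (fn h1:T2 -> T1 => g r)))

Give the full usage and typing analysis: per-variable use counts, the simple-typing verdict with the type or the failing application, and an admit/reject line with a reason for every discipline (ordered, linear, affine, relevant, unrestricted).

usage: h ×1; f (λ-bound) ×1; q (λ-bound) ×1; p (λ-bound) ×0; g (λ-bound) ×2; r (λ-bound) ×1; h1 (λ-bound) ×0
use order (left to right): q, h, f, g, g, r
typing: ✓ — ((((T2 -> T1) -> T1 -> T2) -> T1 -> T2) -> T1) -> T1
ordered ✗ (g ×2 used more than once (contraction); p, h1 never used (weakening))
linear ✗ (g ×2 used more than once (contraction); p, h1 never used (weakening))
affine ✗ (g ×2 used more than once (contraction))
relevant ✗ (p, h1 never used (weakening))
unrestricted ✓ (well-typed at ((((T2 -> T1) -> T1 -> T2) -> T1 -> T2) -> T1) -> T1; no restrictions here)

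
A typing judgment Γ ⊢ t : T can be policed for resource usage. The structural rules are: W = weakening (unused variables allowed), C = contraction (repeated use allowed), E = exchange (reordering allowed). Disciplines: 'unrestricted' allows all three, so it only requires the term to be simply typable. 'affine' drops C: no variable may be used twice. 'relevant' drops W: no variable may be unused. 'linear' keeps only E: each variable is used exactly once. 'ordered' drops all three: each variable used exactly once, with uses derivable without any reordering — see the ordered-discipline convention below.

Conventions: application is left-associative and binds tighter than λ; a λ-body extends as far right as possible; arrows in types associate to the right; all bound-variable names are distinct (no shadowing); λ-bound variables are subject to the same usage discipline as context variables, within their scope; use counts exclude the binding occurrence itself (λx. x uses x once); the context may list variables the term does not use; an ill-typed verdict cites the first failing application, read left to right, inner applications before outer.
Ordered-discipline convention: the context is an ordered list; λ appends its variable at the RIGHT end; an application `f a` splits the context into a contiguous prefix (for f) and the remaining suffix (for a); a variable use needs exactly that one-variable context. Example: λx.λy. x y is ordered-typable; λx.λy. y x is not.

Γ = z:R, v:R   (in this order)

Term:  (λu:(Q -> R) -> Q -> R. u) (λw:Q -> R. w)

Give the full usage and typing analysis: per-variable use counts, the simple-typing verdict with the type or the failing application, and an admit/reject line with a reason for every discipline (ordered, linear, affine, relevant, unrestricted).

variable uses: z=0, v=0, u (λ-bound)=1, w (λ-bound)=1
order of uses: u, w
typing: the term checks, with type (Q -> R) -> Q -> R
ordered: ✗, z, v never used (weakening)
linear: ✗, z, v never used (weakening)
affine: ✓, z, v, u, w: no repeats, contraction unneeded
relevant: ✗, z, v never used (weakening)
unrestricted: ✓, type-checks ((Q -> R) -> Q -> R) and nothing is barred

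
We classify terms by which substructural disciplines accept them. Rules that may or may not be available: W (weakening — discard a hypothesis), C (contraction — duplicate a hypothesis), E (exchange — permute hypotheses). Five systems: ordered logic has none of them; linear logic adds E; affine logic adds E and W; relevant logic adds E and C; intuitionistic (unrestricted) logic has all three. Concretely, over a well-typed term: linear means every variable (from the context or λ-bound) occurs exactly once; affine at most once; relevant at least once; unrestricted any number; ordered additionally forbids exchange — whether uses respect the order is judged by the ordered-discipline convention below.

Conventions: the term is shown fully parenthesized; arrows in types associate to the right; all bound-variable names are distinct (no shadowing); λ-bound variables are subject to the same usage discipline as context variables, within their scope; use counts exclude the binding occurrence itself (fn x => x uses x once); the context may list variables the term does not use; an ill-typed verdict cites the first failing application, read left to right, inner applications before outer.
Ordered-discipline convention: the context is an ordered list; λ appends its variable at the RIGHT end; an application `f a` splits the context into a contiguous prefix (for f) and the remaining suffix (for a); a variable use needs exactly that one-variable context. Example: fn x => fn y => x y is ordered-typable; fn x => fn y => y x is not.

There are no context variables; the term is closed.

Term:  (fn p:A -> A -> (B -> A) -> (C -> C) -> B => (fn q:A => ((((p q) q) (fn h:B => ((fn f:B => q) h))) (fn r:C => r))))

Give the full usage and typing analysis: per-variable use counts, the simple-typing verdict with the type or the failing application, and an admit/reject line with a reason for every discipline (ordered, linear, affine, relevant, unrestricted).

counts: p [bound]: 1×, q [bound]: 3×, h [bound]: 1×, f [bound]: 0×, r [bound]: 1×
left-to-right use order: p, q, q, q, h, r
typing: ✓ — (A -> A -> (B -> A) -> (C -> C) -> B) -> A -> B
ordered: ✗, uses contraction: q ×3; f never used (weakening)
linear: ✗, uses contraction: q ×3; f never used (weakening)
affine: ✗, uses contraction: q ×3
relevant: ✗, f never used (weakening)
unrestricted: ✓, typability at (A -> A -> (B -> A) -> (C -> C) -> B) -> A -> B is all that's needed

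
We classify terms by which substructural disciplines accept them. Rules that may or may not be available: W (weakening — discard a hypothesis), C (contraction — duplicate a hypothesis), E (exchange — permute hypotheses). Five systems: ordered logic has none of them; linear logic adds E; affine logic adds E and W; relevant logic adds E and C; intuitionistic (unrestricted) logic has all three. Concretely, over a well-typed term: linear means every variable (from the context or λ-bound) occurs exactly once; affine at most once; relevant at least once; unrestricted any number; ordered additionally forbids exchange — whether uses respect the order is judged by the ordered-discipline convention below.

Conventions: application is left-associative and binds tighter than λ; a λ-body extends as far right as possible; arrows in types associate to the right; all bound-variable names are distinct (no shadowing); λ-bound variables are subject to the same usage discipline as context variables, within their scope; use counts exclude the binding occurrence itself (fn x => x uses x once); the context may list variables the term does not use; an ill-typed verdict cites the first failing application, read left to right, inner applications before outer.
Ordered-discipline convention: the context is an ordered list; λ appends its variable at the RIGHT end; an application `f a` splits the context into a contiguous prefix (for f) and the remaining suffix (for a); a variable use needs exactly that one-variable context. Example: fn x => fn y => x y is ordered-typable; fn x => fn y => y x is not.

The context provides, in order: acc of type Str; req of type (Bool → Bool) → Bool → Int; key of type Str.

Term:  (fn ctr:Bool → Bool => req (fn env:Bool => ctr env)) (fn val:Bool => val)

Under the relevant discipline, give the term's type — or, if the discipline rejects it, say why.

not well-typed under relevant — needs weakening: acc, key unused
usage: acc: 0×, req: 1×, key: 0×, ctr (λ-bound): 1×, env (λ-bound): 1×, val (λ-bound): 1×
left-to-right use order: req, ctr, env, val
typing: well-typed at Bool → Int
all disciplines: ordered ✗, linear ✗, affine ✓, relevant ✗, unrestricted ✓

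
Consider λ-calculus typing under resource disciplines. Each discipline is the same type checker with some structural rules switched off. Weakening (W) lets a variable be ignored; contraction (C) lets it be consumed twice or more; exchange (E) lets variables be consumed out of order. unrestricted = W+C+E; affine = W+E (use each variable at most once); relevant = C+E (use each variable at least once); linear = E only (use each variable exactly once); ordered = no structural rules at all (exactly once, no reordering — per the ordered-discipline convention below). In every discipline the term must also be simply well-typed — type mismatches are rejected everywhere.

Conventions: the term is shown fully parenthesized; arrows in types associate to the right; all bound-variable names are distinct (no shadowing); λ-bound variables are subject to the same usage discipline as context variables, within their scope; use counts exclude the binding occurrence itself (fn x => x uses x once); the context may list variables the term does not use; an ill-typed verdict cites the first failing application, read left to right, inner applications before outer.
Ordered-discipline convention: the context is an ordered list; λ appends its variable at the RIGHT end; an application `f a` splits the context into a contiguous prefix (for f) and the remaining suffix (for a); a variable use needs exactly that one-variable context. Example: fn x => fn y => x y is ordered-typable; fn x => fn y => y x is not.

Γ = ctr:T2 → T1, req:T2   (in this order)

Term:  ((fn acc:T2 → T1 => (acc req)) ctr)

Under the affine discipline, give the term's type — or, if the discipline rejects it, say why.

term : T1
counts: ctr: 1, req: 1, acc (λ-bound): 1
order of uses: acc, req, ctr
typing: the term checks, with type T1
summary: ordered ✗ · linear ✓ · affine ✓ · relevant ✓ · unrestricted ✓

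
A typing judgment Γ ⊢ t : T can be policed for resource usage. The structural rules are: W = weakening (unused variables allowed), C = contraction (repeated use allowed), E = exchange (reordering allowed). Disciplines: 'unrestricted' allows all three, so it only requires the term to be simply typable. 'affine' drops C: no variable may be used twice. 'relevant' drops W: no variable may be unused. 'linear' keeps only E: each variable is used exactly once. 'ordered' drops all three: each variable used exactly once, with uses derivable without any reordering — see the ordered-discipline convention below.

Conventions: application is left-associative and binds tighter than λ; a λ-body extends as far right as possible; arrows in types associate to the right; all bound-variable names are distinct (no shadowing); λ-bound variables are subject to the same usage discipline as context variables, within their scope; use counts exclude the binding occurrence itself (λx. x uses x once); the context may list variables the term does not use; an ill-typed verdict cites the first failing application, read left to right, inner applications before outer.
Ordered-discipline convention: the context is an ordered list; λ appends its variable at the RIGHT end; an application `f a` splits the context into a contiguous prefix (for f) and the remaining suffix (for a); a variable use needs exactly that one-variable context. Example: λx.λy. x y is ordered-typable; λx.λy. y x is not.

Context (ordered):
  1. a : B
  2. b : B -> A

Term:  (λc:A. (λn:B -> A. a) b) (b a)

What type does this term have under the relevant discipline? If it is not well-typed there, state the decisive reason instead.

not well-typed under relevant — needs weakening: c, n unused
use counts: a=2; b=2; c (bound)=0; n (bound)=0
uses in reading order: a, b, b, a
typing: the term checks, with type B
across the five disciplines: ordered ✗; linear ✗; affine ✗; relevant ✗; unrestricted ✓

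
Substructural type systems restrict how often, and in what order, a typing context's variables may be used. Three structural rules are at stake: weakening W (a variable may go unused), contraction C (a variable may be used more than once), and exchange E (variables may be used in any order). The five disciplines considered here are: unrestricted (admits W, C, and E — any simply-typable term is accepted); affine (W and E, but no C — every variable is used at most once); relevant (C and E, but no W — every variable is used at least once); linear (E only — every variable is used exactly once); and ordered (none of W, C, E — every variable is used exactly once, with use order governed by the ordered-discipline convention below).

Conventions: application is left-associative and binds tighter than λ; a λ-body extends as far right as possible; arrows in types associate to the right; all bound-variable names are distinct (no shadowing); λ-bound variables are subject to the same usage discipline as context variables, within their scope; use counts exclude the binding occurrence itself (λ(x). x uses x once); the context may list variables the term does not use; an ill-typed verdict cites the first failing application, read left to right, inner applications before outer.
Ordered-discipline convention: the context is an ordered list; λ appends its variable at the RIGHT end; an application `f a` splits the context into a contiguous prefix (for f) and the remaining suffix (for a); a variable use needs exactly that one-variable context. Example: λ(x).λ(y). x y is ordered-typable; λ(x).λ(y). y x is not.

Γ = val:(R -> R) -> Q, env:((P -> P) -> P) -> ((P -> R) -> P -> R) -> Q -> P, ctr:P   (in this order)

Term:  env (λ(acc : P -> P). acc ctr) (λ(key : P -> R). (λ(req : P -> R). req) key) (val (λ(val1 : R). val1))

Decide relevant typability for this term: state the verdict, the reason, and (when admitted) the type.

yes — none of val, env, ctr, acc, key, req, val1 goes unused; term : P
variable uses: val: 1×; env: 1×; ctr: 1×; acc (bound): 1×; key (bound): 1×; req (bound): 1×; val1 (bound): 1×
order of uses: env, acc, ctr, req, key, val, val1
typing: well-typed — term : P
all disciplines: ordered ✗ | linear ✓ | affine ✓ | relevant ✓ | unrestricted ✓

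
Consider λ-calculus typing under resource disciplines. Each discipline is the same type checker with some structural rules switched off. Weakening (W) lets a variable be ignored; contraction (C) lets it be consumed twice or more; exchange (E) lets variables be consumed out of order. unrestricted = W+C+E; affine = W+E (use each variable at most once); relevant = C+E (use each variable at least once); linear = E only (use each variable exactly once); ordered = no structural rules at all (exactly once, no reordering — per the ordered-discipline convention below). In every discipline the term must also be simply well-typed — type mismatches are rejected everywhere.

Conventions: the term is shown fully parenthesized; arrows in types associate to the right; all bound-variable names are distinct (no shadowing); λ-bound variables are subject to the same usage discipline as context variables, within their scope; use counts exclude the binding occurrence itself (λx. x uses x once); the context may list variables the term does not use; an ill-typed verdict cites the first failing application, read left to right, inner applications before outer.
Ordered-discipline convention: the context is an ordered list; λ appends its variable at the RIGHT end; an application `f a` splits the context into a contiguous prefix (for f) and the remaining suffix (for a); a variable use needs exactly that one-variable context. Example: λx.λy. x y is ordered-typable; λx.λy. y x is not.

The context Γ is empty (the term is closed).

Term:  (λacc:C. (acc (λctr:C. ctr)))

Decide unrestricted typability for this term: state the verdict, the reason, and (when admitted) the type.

no — the type mismatch rejects it
use counts: acc (λ-bound): 1×, ctr (λ-bound): 1×
left-to-right use order: acc, ctr
typing: ill-typed: non-function type C applied to an argument
summary: ordered ✗ · linear ✗ · affine ✗ · relevant ✗ · unrestricted ✗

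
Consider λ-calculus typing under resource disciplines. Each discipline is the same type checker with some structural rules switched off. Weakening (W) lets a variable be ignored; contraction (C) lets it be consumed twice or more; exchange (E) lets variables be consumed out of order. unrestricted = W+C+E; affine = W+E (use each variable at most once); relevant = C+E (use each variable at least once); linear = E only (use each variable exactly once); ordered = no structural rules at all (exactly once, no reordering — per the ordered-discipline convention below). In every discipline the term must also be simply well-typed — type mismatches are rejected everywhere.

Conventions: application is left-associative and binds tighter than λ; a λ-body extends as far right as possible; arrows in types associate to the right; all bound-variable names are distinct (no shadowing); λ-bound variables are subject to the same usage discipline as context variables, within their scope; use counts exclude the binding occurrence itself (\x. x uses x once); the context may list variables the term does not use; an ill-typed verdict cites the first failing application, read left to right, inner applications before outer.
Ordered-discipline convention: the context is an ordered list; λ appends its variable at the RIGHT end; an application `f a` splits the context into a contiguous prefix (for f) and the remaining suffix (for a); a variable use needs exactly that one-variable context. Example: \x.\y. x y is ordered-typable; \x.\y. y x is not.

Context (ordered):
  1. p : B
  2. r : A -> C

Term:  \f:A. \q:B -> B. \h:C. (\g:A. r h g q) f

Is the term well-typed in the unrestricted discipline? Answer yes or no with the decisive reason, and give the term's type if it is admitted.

no — not simply typable
usage: p: 0, r: 1, f (λ-bound): 1, q (λ-bound): 1, h (λ-bound): 1, g (λ-bound): 1
uses in reading order: r, h, g, q, f
typing: ill-typed: argument of type C where A is required
across the five disciplines: ordered ✗ | linear ✗ | affine ✗ | relevant ✗ | unrestricted ✗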